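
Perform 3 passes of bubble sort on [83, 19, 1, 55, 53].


Initial: [83, 19, 1, 55, 53]
Pass 1: [19, 1, 55, 53, 83] (4 swaps)
Pass 2: [1, 19, 53, 55, 83] (2 swaps)
Pass 3: [1, 19, 53, 55, 83] (0 swaps)

After 3 passes: [1, 19, 53, 55, 83]


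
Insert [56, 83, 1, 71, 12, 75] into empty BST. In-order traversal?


Insert 56: root
Insert 83: R from 56
Insert 1: L from 56
Insert 71: R from 56 -> L from 83
Insert 12: L from 56 -> R from 1
Insert 75: R from 56 -> L from 83 -> R from 71

In-order: [1, 12, 56, 71, 75, 83]


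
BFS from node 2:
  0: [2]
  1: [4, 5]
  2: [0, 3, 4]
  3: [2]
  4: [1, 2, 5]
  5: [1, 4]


Visit 2, enqueue [0, 3, 4]
Visit 0, enqueue []
Visit 3, enqueue []
Visit 4, enqueue [1, 5]
Visit 1, enqueue []
Visit 5, enqueue []

BFS order: [2, 0, 3, 4, 1, 5]


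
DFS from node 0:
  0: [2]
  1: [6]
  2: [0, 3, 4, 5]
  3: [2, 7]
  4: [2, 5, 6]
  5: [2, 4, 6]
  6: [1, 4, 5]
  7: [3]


Visit 0, push [2]
Visit 2, push [5, 4, 3]
Visit 3, push [7]
Visit 7, push []
Visit 4, push [6, 5]
Visit 5, push [6]
Visit 6, push [1]
Visit 1, push []

DFS order: [0, 2, 3, 7, 4, 5, 6, 1]


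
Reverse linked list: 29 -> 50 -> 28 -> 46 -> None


Step 1: curr=29, set curr.next=prev(None) | reversed so far: 29
Step 2: curr=50, set curr.next=prev(29) | reversed so far: 50 -> 29
Step 3: curr=28, set curr.next=prev(50) | reversed so far: 28 -> 50 -> 29
Step 4: curr=46, set curr.next=prev(28) | reversed so far: 46 -> 28 -> 50 -> 29

46 -> 28 -> 50 -> 29 -> None


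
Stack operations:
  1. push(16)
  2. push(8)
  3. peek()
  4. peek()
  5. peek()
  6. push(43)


push(16) -> [16]
push(8) -> [16, 8]
peek()->8
peek()->8
peek()->8
push(43) -> [16, 8, 43]

Final stack: [16, 8, 43]


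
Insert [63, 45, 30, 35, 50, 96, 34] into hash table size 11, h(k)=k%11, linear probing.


Insert 63: h=8 -> slot 8
Insert 45: h=1 -> slot 1
Insert 30: h=8, 1 probes -> slot 9
Insert 35: h=2 -> slot 2
Insert 50: h=6 -> slot 6
Insert 96: h=8, 2 probes -> slot 10
Insert 34: h=1, 2 probes -> slot 3

Table: [None, 45, 35, 34, None, None, 50, None, 63, 30, 96]


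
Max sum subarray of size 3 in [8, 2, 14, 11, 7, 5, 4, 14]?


[0:3]: 24
[1:4]: 27
[2:5]: 32
[3:6]: 23
[4:7]: 16
[5:8]: 23

Max: 32 at [2:5]


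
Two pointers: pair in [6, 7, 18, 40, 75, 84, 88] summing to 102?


lo=0(6)+hi=6(88)=94
lo=1(7)+hi=6(88)=95
lo=2(18)+hi=6(88)=106
lo=2(18)+hi=5(84)=102

Yes: 18+84=102


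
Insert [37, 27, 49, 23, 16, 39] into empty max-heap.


Insert 37: [37]
Insert 27: [37, 27]
Insert 49: [49, 27, 37]
Insert 23: [49, 27, 37, 23]
Insert 16: [49, 27, 37, 23, 16]
Insert 39: [49, 27, 39, 23, 16, 37]

Final heap: [49, 27, 39, 23, 16, 37]


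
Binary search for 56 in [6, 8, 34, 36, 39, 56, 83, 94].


Step 1: lo=0, hi=7, mid=3, val=36
Step 2: lo=4, hi=7, mid=5, val=56

Found at index 5


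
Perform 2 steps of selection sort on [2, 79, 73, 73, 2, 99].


Initial: [2, 79, 73, 73, 2, 99]
Step 1: min=2 at 0
  Swap: [2, 79, 73, 73, 2, 99]
Step 2: min=2 at 4
  Swap: [2, 2, 73, 73, 79, 99]

After 2 steps: [2, 2, 73, 73, 79, 99]


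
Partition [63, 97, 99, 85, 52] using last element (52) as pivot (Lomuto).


Pivot: 52
Place pivot at 0: [52, 97, 99, 85, 63]

Partitioned: [52, 97, 99, 85, 63]


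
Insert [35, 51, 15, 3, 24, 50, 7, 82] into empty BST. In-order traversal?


Insert 35: root
Insert 51: R from 35
Insert 15: L from 35
Insert 3: L from 35 -> L from 15
Insert 24: L from 35 -> R from 15
Insert 50: R from 35 -> L from 51
Insert 7: L from 35 -> L from 15 -> R from 3
Insert 82: R from 35 -> R from 51

In-order: [3, 7, 15, 24, 35, 50, 51, 82]


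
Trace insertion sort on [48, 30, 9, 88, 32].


Initial: [48, 30, 9, 88, 32]
Insert 30: [30, 48, 9, 88, 32]
Insert 9: [9, 30, 48, 88, 32]
Insert 88: [9, 30, 48, 88, 32]
Insert 32: [9, 30, 32, 48, 88]

Sorted: [9, 30, 32, 48, 88]


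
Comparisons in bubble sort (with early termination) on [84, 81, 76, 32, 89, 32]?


Algorithm: bubble sort (with early termination)
Input: [84, 81, 76, 32, 89, 32]
Sorted: [32, 32, 76, 81, 84, 89]

15


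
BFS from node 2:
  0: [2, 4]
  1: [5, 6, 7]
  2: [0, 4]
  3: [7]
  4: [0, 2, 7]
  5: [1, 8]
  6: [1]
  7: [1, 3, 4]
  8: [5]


Visit 2, enqueue [0, 4]
Visit 0, enqueue []
Visit 4, enqueue [7]
Visit 7, enqueue [1, 3]
Visit 1, enqueue [5, 6]
Visit 3, enqueue []
Visit 5, enqueue [8]
Visit 6, enqueue []
Visit 8, enqueue []

BFS order: [2, 0, 4, 7, 1, 3, 5, 6, 8]


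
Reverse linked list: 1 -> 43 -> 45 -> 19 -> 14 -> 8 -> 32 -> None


Step 1: curr=1, set curr.next=prev(None) | reversed so far: 1
Step 2: curr=43, set curr.next=prev(1) | reversed so far: 43 -> 1
Step 3: curr=45, set curr.next=prev(43) | reversed so far: 45 -> 43 -> 1
Step 4: curr=19, set curr.next=prev(45) | reversed so far: 19 -> 45 -> 43 -> 1
Step 5: curr=14, set curr.next=prev(19) | reversed so far: 14 -> 19 -> 45 -> 43 -> 1
Step 6: curr=8, set curr.next=prev(14) | reversed so far: 8 -> 14 -> 19 -> 45 -> 43 -> 1
Step 7: curr=32, set curr.next=prev(8) | reversed so far: 32 -> 8 -> 14 -> 19 -> 45 -> 43 -> 1

32 -> 8 -> 14 -> 19 -> 45 -> 43 -> 1 -> None


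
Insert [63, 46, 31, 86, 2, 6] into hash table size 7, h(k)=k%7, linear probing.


Insert 63: h=0 -> slot 0
Insert 46: h=4 -> slot 4
Insert 31: h=3 -> slot 3
Insert 86: h=2 -> slot 2
Insert 2: h=2, 3 probes -> slot 5
Insert 6: h=6 -> slot 6

Table: [63, None, 86, 31, 46, 2, 6]


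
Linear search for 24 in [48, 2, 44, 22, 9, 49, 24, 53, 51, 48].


i=0: 48!=24
i=1: 2!=24
i=2: 44!=24
i=3: 22!=24
i=4: 9!=24
i=5: 49!=24
i=6: 24==24 found!

Found at 6, 7 comps


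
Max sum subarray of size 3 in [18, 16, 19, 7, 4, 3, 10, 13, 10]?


[0:3]: 53
[1:4]: 42
[2:5]: 30
[3:6]: 14
[4:7]: 17
[5:8]: 26
[6:9]: 33

Max: 53 at [0:3]


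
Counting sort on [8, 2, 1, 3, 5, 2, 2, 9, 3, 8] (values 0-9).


Input: [8, 2, 1, 3, 5, 2, 2, 9, 3, 8]
Counts: [0, 1, 3, 2, 0, 1, 0, 0, 2, 1]

Sorted: [1, 2, 2, 2, 3, 3, 5, 8, 8, 9]


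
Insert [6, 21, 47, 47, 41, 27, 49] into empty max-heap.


Insert 6: [6]
Insert 21: [21, 6]
Insert 47: [47, 6, 21]
Insert 47: [47, 47, 21, 6]
Insert 41: [47, 47, 21, 6, 41]
Insert 27: [47, 47, 27, 6, 41, 21]
Insert 49: [49, 47, 47, 6, 41, 21, 27]

Final heap: [49, 47, 47, 6, 41, 21, 27]


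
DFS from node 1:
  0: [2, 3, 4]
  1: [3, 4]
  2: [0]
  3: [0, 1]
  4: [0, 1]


Visit 1, push [4, 3]
Visit 3, push [0]
Visit 0, push [4, 2]
Visit 2, push []
Visit 4, push []

DFS order: [1, 3, 0, 2, 4]


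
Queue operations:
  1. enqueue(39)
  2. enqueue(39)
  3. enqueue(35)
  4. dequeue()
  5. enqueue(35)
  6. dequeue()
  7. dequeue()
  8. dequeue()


enqueue(39) -> [39]
enqueue(39) -> [39, 39]
enqueue(35) -> [39, 39, 35]
dequeue()->39, [39, 35]
enqueue(35) -> [39, 35, 35]
dequeue()->39, [35, 35]
dequeue()->35, [35]
dequeue()->35, []

Final queue: []


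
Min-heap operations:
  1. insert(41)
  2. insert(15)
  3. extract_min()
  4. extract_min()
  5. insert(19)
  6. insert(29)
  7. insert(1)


insert(41) -> [41]
insert(15) -> [15, 41]
extract_min()->15, [41]
extract_min()->41, []
insert(19) -> [19]
insert(29) -> [19, 29]
insert(1) -> [1, 29, 19]

Final heap: [1, 29, 19]


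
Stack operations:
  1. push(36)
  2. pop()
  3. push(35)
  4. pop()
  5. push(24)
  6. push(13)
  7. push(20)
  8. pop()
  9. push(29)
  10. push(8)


push(36) -> [36]
pop()->36, []
push(35) -> [35]
pop()->35, []
push(24) -> [24]
push(13) -> [24, 13]
push(20) -> [24, 13, 20]
pop()->20, [24, 13]
push(29) -> [24, 13, 29]
push(8) -> [24, 13, 29, 8]

Final stack: [24, 13, 29, 8]


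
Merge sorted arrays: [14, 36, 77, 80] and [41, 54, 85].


Take 14 from A
Take 36 from A
Take 41 from B
Take 54 from B
Take 77 from A
Take 80 from A

Merged: [14, 36, 41, 54, 77, 80, 85]


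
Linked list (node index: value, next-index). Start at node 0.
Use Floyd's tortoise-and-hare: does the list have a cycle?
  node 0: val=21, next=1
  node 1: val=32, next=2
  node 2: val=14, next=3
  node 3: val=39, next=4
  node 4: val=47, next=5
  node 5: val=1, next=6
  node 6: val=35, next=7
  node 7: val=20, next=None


Floyd's tortoise (slow, +1) and hare (fast, +2):
  init: slow=0, fast=0
  step 1: slow=1, fast=2
  step 2: slow=2, fast=4
  step 3: slow=3, fast=6
  step 4: fast 6->7->None, no cycle

Cycle: no


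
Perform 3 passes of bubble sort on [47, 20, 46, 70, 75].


Initial: [47, 20, 46, 70, 75]
Pass 1: [20, 46, 47, 70, 75] (2 swaps)
Pass 2: [20, 46, 47, 70, 75] (0 swaps)
Pass 3: [20, 46, 47, 70, 75] (0 swaps)

After 3 passes: [20, 46, 47, 70, 75]


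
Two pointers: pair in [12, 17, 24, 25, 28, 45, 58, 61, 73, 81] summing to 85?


lo=0(12)+hi=9(81)=93
lo=0(12)+hi=8(73)=85

Yes: 12+73=85


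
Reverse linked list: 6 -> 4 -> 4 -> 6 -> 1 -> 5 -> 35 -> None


Step 1: curr=6, set curr.next=prev(None) | reversed so far: 6
Step 2: curr=4, set curr.next=prev(6) | reversed so far: 4 -> 6
Step 3: curr=4, set curr.next=prev(4) | reversed so far: 4 -> 4 -> 6
Step 4: curr=6, set curr.next=prev(4) | reversed so far: 6 -> 4 -> 4 -> 6
Step 5: curr=1, set curr.next=prev(6) | reversed so far: 1 -> 6 -> 4 -> 4 -> 6
Step 6: curr=5, set curr.next=prev(1) | reversed so far: 5 -> 1 -> 6 -> 4 -> 4 -> 6
Step 7: curr=35, set curr.next=prev(5) | reversed so far: 35 -> 5 -> 1 -> 6 -> 4 -> 4 -> 6

35 -> 5 -> 1 -> 6 -> 4 -> 4 -> 6 -> None


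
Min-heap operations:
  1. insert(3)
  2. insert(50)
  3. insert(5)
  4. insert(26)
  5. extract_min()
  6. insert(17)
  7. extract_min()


insert(3) -> [3]
insert(50) -> [3, 50]
insert(5) -> [3, 50, 5]
insert(26) -> [3, 26, 5, 50]
extract_min()->3, [5, 26, 50]
insert(17) -> [5, 17, 50, 26]
extract_min()->5, [17, 26, 50]

Final heap: [17, 26, 50]


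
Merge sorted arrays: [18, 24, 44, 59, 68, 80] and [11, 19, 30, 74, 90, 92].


Take 11 from B
Take 18 from A
Take 19 from B
Take 24 from A
Take 30 from B
Take 44 from A
Take 59 from A
Take 68 from A
Take 74 from B
Take 80 from A

Merged: [11, 18, 19, 24, 30, 44, 59, 68, 74, 80, 90, 92]


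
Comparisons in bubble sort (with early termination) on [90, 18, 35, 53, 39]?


Algorithm: bubble sort (with early termination)
Input: [90, 18, 35, 53, 39]
Sorted: [18, 35, 39, 53, 90]

9


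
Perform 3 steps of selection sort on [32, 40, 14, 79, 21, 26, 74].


Initial: [32, 40, 14, 79, 21, 26, 74]
Step 1: min=14 at 2
  Swap: [14, 40, 32, 79, 21, 26, 74]
Step 2: min=21 at 4
  Swap: [14, 21, 32, 79, 40, 26, 74]
Step 3: min=26 at 5
  Swap: [14, 21, 26, 79, 40, 32, 74]

After 3 steps: [14, 21, 26, 79, 40, 32, 74]


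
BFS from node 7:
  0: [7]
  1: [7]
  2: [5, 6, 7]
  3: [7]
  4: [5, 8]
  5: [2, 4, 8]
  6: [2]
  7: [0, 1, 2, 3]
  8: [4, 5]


Visit 7, enqueue [0, 1, 2, 3]
Visit 0, enqueue []
Visit 1, enqueue []
Visit 2, enqueue [5, 6]
Visit 3, enqueue []
Visit 5, enqueue [4, 8]
Visit 6, enqueue []
Visit 4, enqueue []
Visit 8, enqueue []

BFS order: [7, 0, 1, 2, 3, 5, 6, 4, 8]


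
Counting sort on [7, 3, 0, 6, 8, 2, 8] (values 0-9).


Input: [7, 3, 0, 6, 8, 2, 8]
Counts: [1, 0, 1, 1, 0, 0, 1, 1, 2, 0]

Sorted: [0, 2, 3, 6, 7, 8, 8]


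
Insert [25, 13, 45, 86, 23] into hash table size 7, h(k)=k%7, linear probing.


Insert 25: h=4 -> slot 4
Insert 13: h=6 -> slot 6
Insert 45: h=3 -> slot 3
Insert 86: h=2 -> slot 2
Insert 23: h=2, 3 probes -> slot 5

Table: [None, None, 86, 45, 25, 23, 13]


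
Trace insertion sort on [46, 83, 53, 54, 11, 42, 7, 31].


Initial: [46, 83, 53, 54, 11, 42, 7, 31]
Insert 83: [46, 83, 53, 54, 11, 42, 7, 31]
Insert 53: [46, 53, 83, 54, 11, 42, 7, 31]
Insert 54: [46, 53, 54, 83, 11, 42, 7, 31]
Insert 11: [11, 46, 53, 54, 83, 42, 7, 31]
Insert 42: [11, 42, 46, 53, 54, 83, 7, 31]
Insert 7: [7, 11, 42, 46, 53, 54, 83, 31]
Insert 31: [7, 11, 31, 42, 46, 53, 54, 83]

Sorted: [7, 11, 31, 42, 46, 53, 54, 83]


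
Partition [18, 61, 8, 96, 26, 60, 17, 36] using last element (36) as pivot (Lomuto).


Pivot: 36
  18 <= 36: advance i (no swap)
  8 <= 36: swap -> [18, 8, 61, 96, 26, 60, 17, 36]
  26 <= 36: swap -> [18, 8, 26, 96, 61, 60, 17, 36]
  17 <= 36: swap -> [18, 8, 26, 17, 61, 60, 96, 36]
Place pivot at 4: [18, 8, 26, 17, 36, 60, 96, 61]

Partitioned: [18, 8, 26, 17, 36, 60, 96, 61]


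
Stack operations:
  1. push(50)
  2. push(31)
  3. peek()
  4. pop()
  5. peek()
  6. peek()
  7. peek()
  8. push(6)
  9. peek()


push(50) -> [50]
push(31) -> [50, 31]
peek()->31
pop()->31, [50]
peek()->50
peek()->50
peek()->50
push(6) -> [50, 6]
peek()->6

Final stack: [50, 6]


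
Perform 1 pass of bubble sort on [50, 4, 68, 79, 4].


Initial: [50, 4, 68, 79, 4]
Pass 1: [4, 50, 68, 4, 79] (2 swaps)

After 1 pass: [4, 50, 68, 4, 79]


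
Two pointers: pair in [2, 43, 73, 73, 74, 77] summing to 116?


lo=0(2)+hi=5(77)=79
lo=1(43)+hi=5(77)=120
lo=1(43)+hi=4(74)=117
lo=1(43)+hi=3(73)=116

Yes: 43+73=116


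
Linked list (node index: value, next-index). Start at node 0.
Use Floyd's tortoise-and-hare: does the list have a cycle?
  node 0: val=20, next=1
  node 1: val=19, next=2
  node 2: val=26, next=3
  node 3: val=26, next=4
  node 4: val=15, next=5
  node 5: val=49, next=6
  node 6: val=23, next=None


Floyd's tortoise (slow, +1) and hare (fast, +2):
  init: slow=0, fast=0
  step 1: slow=1, fast=2
  step 2: slow=2, fast=4
  step 3: slow=3, fast=6
  step 4: fast -> None, no cycle

Cycle: no


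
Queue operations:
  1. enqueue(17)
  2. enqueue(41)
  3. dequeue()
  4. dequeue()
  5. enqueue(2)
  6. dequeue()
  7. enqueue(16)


enqueue(17) -> [17]
enqueue(41) -> [17, 41]
dequeue()->17, [41]
dequeue()->41, []
enqueue(2) -> [2]
dequeue()->2, []
enqueue(16) -> [16]

Final queue: [16]


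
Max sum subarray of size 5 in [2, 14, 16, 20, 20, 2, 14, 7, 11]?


[0:5]: 72
[1:6]: 72
[2:7]: 72
[3:8]: 63
[4:9]: 54

Max: 72 at [0:5]


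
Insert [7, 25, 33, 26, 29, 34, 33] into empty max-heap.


Insert 7: [7]
Insert 25: [25, 7]
Insert 33: [33, 7, 25]
Insert 26: [33, 26, 25, 7]
Insert 29: [33, 29, 25, 7, 26]
Insert 34: [34, 29, 33, 7, 26, 25]
Insert 33: [34, 29, 33, 7, 26, 25, 33]

Final heap: [34, 29, 33, 7, 26, 25, 33]


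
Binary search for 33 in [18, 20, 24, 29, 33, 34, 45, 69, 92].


Step 1: lo=0, hi=8, mid=4, val=33

Found at index 4


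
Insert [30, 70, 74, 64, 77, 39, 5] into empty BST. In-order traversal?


Insert 30: root
Insert 70: R from 30
Insert 74: R from 30 -> R from 70
Insert 64: R from 30 -> L from 70
Insert 77: R from 30 -> R from 70 -> R from 74
Insert 39: R from 30 -> L from 70 -> L from 64
Insert 5: L from 30

In-order: [5, 30, 39, 64, 70, 74, 77]


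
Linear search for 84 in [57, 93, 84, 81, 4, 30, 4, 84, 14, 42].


i=0: 57!=84
i=1: 93!=84
i=2: 84==84 found!

Found at 2, 3 comps


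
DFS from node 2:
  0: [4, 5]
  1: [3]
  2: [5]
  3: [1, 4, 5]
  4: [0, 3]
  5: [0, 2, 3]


Visit 2, push [5]
Visit 5, push [3, 0]
Visit 0, push [4]
Visit 4, push [3]
Visit 3, push [1]
Visit 1, push []

DFS order: [2, 5, 0, 4, 3, 1]


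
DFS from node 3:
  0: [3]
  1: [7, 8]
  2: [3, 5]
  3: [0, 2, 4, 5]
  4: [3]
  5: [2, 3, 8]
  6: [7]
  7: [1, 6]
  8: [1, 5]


Visit 3, push [5, 4, 2, 0]
Visit 0, push []
Visit 2, push [5]
Visit 5, push [8]
Visit 8, push [1]
Visit 1, push [7]
Visit 7, push [6]
Visit 6, push []
Visit 4, push []

DFS order: [3, 0, 2, 5, 8, 1, 7, 6, 4]


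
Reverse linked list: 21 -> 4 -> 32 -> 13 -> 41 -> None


Step 1: curr=21, set curr.next=prev(None) | reversed so far: 21
Step 2: curr=4, set curr.next=prev(21) | reversed so far: 4 -> 21
Step 3: curr=32, set curr.next=prev(4) | reversed so far: 32 -> 4 -> 21
Step 4: curr=13, set curr.next=prev(32) | reversed so far: 13 -> 32 -> 4 -> 21
Step 5: curr=41, set curr.next=prev(13) | reversed so far: 41 -> 13 -> 32 -> 4 -> 21

41 -> 13 -> 32 -> 4 -> 21 -> None


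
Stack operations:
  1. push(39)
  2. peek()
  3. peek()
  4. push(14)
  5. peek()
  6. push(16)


push(39) -> [39]
peek()->39
peek()->39
push(14) -> [39, 14]
peek()->14
push(16) -> [39, 14, 16]

Final stack: [39, 14, 16]


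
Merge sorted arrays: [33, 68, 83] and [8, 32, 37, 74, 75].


Take 8 from B
Take 32 from B
Take 33 from A
Take 37 from B
Take 68 from A
Take 74 from B
Take 75 from B

Merged: [8, 32, 33, 37, 68, 74, 75, 83]


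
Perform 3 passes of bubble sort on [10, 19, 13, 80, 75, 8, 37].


Initial: [10, 19, 13, 80, 75, 8, 37]
Pass 1: [10, 13, 19, 75, 8, 37, 80] (4 swaps)
Pass 2: [10, 13, 19, 8, 37, 75, 80] (2 swaps)
Pass 3: [10, 13, 8, 19, 37, 75, 80] (1 swaps)

After 3 passes: [10, 13, 8, 19, 37, 75, 80]


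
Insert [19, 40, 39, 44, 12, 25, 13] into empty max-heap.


Insert 19: [19]
Insert 40: [40, 19]
Insert 39: [40, 19, 39]
Insert 44: [44, 40, 39, 19]
Insert 12: [44, 40, 39, 19, 12]
Insert 25: [44, 40, 39, 19, 12, 25]
Insert 13: [44, 40, 39, 19, 12, 25, 13]

Final heap: [44, 40, 39, 19, 12, 25, 13]


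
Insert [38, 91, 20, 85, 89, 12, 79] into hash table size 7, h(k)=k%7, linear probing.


Insert 38: h=3 -> slot 3
Insert 91: h=0 -> slot 0
Insert 20: h=6 -> slot 6
Insert 85: h=1 -> slot 1
Insert 89: h=5 -> slot 5
Insert 12: h=5, 4 probes -> slot 2
Insert 79: h=2, 2 probes -> slot 4

Table: [91, 85, 12, 38, 79, 89, 20]


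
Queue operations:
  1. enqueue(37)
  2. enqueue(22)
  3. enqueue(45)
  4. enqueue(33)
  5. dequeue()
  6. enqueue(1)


enqueue(37) -> [37]
enqueue(22) -> [37, 22]
enqueue(45) -> [37, 22, 45]
enqueue(33) -> [37, 22, 45, 33]
dequeue()->37, [22, 45, 33]
enqueue(1) -> [22, 45, 33, 1]

Final queue: [22, 45, 33, 1]


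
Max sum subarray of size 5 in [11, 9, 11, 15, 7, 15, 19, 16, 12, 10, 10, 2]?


[0:5]: 53
[1:6]: 57
[2:7]: 67
[3:8]: 72
[4:9]: 69
[5:10]: 72
[6:11]: 67
[7:12]: 50

Max: 72 at [3:8]


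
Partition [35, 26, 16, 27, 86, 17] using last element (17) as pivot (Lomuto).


Pivot: 17
  16 <= 17: swap -> [16, 26, 35, 27, 86, 17]
Place pivot at 1: [16, 17, 35, 27, 86, 26]

Partitioned: [16, 17, 35, 27, 86, 26]


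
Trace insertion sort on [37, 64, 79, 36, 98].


Initial: [37, 64, 79, 36, 98]
Insert 64: [37, 64, 79, 36, 98]
Insert 79: [37, 64, 79, 36, 98]
Insert 36: [36, 37, 64, 79, 98]
Insert 98: [36, 37, 64, 79, 98]

Sorted: [36, 37, 64, 79, 98]


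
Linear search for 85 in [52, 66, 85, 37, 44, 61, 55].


i=0: 52!=85
i=1: 66!=85
i=2: 85==85 found!

Found at 2, 3 comps


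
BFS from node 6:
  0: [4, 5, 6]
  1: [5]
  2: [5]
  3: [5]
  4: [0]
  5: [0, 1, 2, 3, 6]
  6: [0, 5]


Visit 6, enqueue [0, 5]
Visit 0, enqueue [4]
Visit 5, enqueue [1, 2, 3]
Visit 4, enqueue []
Visit 1, enqueue []
Visit 2, enqueue []
Visit 3, enqueue []

BFS order: [6, 0, 5, 4, 1, 2, 3]


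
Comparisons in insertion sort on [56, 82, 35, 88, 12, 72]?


Algorithm: insertion sort
Input: [56, 82, 35, 88, 12, 72]
Sorted: [12, 35, 56, 72, 82, 88]

11


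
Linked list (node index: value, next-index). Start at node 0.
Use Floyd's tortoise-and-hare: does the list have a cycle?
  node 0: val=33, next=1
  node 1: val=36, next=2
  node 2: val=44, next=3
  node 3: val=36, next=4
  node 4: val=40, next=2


Floyd's tortoise (slow, +1) and hare (fast, +2):
  init: slow=0, fast=0
  step 1: slow=1, fast=2
  step 2: slow=2, fast=4
  step 3: slow=3, fast=3
  slow == fast at node 3: cycle detected

Cycle: yes


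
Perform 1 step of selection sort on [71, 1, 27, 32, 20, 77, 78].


Initial: [71, 1, 27, 32, 20, 77, 78]
Step 1: min=1 at 1
  Swap: [1, 71, 27, 32, 20, 77, 78]

After 1 step: [1, 71, 27, 32, 20, 77, 78]


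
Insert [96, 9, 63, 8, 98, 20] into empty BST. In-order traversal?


Insert 96: root
Insert 9: L from 96
Insert 63: L from 96 -> R from 9
Insert 8: L from 96 -> L from 9
Insert 98: R from 96
Insert 20: L from 96 -> R from 9 -> L from 63

In-order: [8, 9, 20, 63, 96, 98]


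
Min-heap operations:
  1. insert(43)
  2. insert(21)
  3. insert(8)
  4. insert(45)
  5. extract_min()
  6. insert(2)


insert(43) -> [43]
insert(21) -> [21, 43]
insert(8) -> [8, 43, 21]
insert(45) -> [8, 43, 21, 45]
extract_min()->8, [21, 43, 45]
insert(2) -> [2, 21, 45, 43]

Final heap: [2, 21, 45, 43]


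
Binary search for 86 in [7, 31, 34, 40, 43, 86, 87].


Step 1: lo=0, hi=6, mid=3, val=40
Step 2: lo=4, hi=6, mid=5, val=86

Found at index 5


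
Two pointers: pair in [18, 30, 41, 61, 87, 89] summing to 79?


lo=0(18)+hi=5(89)=107
lo=0(18)+hi=4(87)=105
lo=0(18)+hi=3(61)=79

Yes: 18+61=79


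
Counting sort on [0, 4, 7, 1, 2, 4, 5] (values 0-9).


Input: [0, 4, 7, 1, 2, 4, 5]
Counts: [1, 1, 1, 0, 2, 1, 0, 1, 0, 0]

Sorted: [0, 1, 2, 4, 4, 5, 7]


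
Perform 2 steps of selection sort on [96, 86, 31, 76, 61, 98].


Initial: [96, 86, 31, 76, 61, 98]
Step 1: min=31 at 2
  Swap: [31, 86, 96, 76, 61, 98]
Step 2: min=61 at 4
  Swap: [31, 61, 96, 76, 86, 98]

After 2 steps: [31, 61, 96, 76, 86, 98]


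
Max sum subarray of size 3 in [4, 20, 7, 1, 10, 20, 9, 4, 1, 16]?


[0:3]: 31
[1:4]: 28
[2:5]: 18
[3:6]: 31
[4:7]: 39
[5:8]: 33
[6:9]: 14
[7:10]: 21

Max: 39 at [4:7]


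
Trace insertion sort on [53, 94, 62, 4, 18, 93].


Initial: [53, 94, 62, 4, 18, 93]
Insert 94: [53, 94, 62, 4, 18, 93]
Insert 62: [53, 62, 94, 4, 18, 93]
Insert 4: [4, 53, 62, 94, 18, 93]
Insert 18: [4, 18, 53, 62, 94, 93]
Insert 93: [4, 18, 53, 62, 93, 94]

Sorted: [4, 18, 53, 62, 93, 94]


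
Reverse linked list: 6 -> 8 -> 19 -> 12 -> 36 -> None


Step 1: curr=6, set curr.next=prev(None) | reversed so far: 6
Step 2: curr=8, set curr.next=prev(6) | reversed so far: 8 -> 6
Step 3: curr=19, set curr.next=prev(8) | reversed so far: 19 -> 8 -> 6
Step 4: curr=12, set curr.next=prev(19) | reversed so far: 12 -> 19 -> 8 -> 6
Step 5: curr=36, set curr.next=prev(12) | reversed so far: 36 -> 12 -> 19 -> 8 -> 6

36 -> 12 -> 19 -> 8 -> 6 -> None


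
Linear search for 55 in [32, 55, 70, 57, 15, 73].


i=0: 32!=55
i=1: 55==55 found!

Found at 1, 2 comps


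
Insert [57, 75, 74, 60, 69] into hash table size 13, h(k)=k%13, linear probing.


Insert 57: h=5 -> slot 5
Insert 75: h=10 -> slot 10
Insert 74: h=9 -> slot 9
Insert 60: h=8 -> slot 8
Insert 69: h=4 -> slot 4

Table: [None, None, None, None, 69, 57, None, None, 60, 74, 75, None, None]


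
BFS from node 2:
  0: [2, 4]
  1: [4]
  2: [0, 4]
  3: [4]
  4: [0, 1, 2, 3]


Visit 2, enqueue [0, 4]
Visit 0, enqueue []
Visit 4, enqueue [1, 3]
Visit 1, enqueue []
Visit 3, enqueue []

BFS order: [2, 0, 4, 1, 3]


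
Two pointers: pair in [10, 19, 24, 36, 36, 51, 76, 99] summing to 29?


lo=0(10)+hi=7(99)=109
lo=0(10)+hi=6(76)=86
lo=0(10)+hi=5(51)=61
lo=0(10)+hi=4(36)=46
lo=0(10)+hi=3(36)=46
lo=0(10)+hi=2(24)=34
lo=0(10)+hi=1(19)=29

Yes: 10+19=29


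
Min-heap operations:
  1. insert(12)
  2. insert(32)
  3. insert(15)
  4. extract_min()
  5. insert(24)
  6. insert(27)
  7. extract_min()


insert(12) -> [12]
insert(32) -> [12, 32]
insert(15) -> [12, 32, 15]
extract_min()->12, [15, 32]
insert(24) -> [15, 32, 24]
insert(27) -> [15, 27, 24, 32]
extract_min()->15, [24, 27, 32]

Final heap: [24, 27, 32]


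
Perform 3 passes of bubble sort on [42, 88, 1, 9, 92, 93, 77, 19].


Initial: [42, 88, 1, 9, 92, 93, 77, 19]
Pass 1: [42, 1, 9, 88, 92, 77, 19, 93] (4 swaps)
Pass 2: [1, 9, 42, 88, 77, 19, 92, 93] (4 swaps)
Pass 3: [1, 9, 42, 77, 19, 88, 92, 93] (2 swaps)

After 3 passes: [1, 9, 42, 77, 19, 88, 92, 93]


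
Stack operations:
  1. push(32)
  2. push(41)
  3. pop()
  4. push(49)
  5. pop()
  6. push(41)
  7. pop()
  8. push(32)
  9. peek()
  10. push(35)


push(32) -> [32]
push(41) -> [32, 41]
pop()->41, [32]
push(49) -> [32, 49]
pop()->49, [32]
push(41) -> [32, 41]
pop()->41, [32]
push(32) -> [32, 32]
peek()->32
push(35) -> [32, 32, 35]

Final stack: [32, 32, 35]


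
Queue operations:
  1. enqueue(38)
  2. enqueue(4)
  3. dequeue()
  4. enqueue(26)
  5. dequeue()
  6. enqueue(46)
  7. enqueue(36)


enqueue(38) -> [38]
enqueue(4) -> [38, 4]
dequeue()->38, [4]
enqueue(26) -> [4, 26]
dequeue()->4, [26]
enqueue(46) -> [26, 46]
enqueue(36) -> [26, 46, 36]

Final queue: [26, 46, 36]


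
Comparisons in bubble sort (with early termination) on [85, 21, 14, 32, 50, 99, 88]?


Algorithm: bubble sort (with early termination)
Input: [85, 21, 14, 32, 50, 99, 88]
Sorted: [14, 21, 32, 50, 85, 88, 99]

15


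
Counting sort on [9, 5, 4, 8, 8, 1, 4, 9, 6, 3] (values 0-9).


Input: [9, 5, 4, 8, 8, 1, 4, 9, 6, 3]
Counts: [0, 1, 0, 1, 2, 1, 1, 0, 2, 2]

Sorted: [1, 3, 4, 4, 5, 6, 8, 8, 9, 9]


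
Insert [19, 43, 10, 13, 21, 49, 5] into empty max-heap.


Insert 19: [19]
Insert 43: [43, 19]
Insert 10: [43, 19, 10]
Insert 13: [43, 19, 10, 13]
Insert 21: [43, 21, 10, 13, 19]
Insert 49: [49, 21, 43, 13, 19, 10]
Insert 5: [49, 21, 43, 13, 19, 10, 5]

Final heap: [49, 21, 43, 13, 19, 10, 5]


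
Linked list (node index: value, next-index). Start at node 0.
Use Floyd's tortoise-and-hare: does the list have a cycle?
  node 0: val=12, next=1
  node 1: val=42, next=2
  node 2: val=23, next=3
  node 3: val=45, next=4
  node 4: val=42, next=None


Floyd's tortoise (slow, +1) and hare (fast, +2):
  init: slow=0, fast=0
  step 1: slow=1, fast=2
  step 2: slow=2, fast=4
  step 3: fast -> None, no cycle

Cycle: no


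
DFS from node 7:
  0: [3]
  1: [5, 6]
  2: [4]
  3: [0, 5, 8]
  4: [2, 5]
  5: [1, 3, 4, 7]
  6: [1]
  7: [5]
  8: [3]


Visit 7, push [5]
Visit 5, push [4, 3, 1]
Visit 1, push [6]
Visit 6, push []
Visit 3, push [8, 0]
Visit 0, push []
Visit 8, push []
Visit 4, push [2]
Visit 2, push []

DFS order: [7, 5, 1, 6, 3, 0, 8, 4, 2]


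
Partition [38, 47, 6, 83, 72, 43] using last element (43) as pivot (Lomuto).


Pivot: 43
  38 <= 43: advance i (no swap)
  6 <= 43: swap -> [38, 6, 47, 83, 72, 43]
Place pivot at 2: [38, 6, 43, 83, 72, 47]

Partitioned: [38, 6, 43, 83, 72, 47]


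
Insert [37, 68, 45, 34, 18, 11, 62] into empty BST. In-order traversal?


Insert 37: root
Insert 68: R from 37
Insert 45: R from 37 -> L from 68
Insert 34: L from 37
Insert 18: L from 37 -> L from 34
Insert 11: L from 37 -> L from 34 -> L from 18
Insert 62: R from 37 -> L from 68 -> R from 45

In-order: [11, 18, 34, 37, 45, 62, 68]


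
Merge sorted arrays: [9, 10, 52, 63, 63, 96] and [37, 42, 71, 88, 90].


Take 9 from A
Take 10 from A
Take 37 from B
Take 42 from B
Take 52 from A
Take 63 from A
Take 63 from A
Take 71 from B
Take 88 from B
Take 90 from B

Merged: [9, 10, 37, 42, 52, 63, 63, 71, 88, 90, 96]


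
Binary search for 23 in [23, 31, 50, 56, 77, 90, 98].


Step 1: lo=0, hi=6, mid=3, val=56
Step 2: lo=0, hi=2, mid=1, val=31
Step 3: lo=0, hi=0, mid=0, val=23

Found at index 0


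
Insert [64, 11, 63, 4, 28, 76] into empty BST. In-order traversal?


Insert 64: root
Insert 11: L from 64
Insert 63: L from 64 -> R from 11
Insert 4: L from 64 -> L from 11
Insert 28: L from 64 -> R from 11 -> L from 63
Insert 76: R from 64

In-order: [4, 11, 28, 63, 64, 76]


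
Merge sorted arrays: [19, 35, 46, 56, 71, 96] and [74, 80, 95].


Take 19 from A
Take 35 from A
Take 46 from A
Take 56 from A
Take 71 from A
Take 74 from B
Take 80 from B
Take 95 from B

Merged: [19, 35, 46, 56, 71, 74, 80, 95, 96]


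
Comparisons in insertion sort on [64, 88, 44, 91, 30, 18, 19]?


Algorithm: insertion sort
Input: [64, 88, 44, 91, 30, 18, 19]
Sorted: [18, 19, 30, 44, 64, 88, 91]

19


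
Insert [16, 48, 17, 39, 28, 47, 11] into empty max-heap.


Insert 16: [16]
Insert 48: [48, 16]
Insert 17: [48, 16, 17]
Insert 39: [48, 39, 17, 16]
Insert 28: [48, 39, 17, 16, 28]
Insert 47: [48, 39, 47, 16, 28, 17]
Insert 11: [48, 39, 47, 16, 28, 17, 11]

Final heap: [48, 39, 47, 16, 28, 17, 11]


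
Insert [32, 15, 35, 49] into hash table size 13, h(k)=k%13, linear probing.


Insert 32: h=6 -> slot 6
Insert 15: h=2 -> slot 2
Insert 35: h=9 -> slot 9
Insert 49: h=10 -> slot 10

Table: [None, None, 15, None, None, None, 32, None, None, 35, 49, None, None]


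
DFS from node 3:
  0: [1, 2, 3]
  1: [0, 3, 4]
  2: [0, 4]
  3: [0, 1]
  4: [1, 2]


Visit 3, push [1, 0]
Visit 0, push [2, 1]
Visit 1, push [4]
Visit 4, push [2]
Visit 2, push []

DFS order: [3, 0, 1, 4, 2]


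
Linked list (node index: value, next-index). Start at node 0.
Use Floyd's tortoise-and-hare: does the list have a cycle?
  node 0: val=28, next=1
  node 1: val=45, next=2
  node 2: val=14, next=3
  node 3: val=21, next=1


Floyd's tortoise (slow, +1) and hare (fast, +2):
  init: slow=0, fast=0
  step 1: slow=1, fast=2
  step 2: slow=2, fast=1
  step 3: slow=3, fast=3
  slow == fast at node 3: cycle detected

Cycle: yes


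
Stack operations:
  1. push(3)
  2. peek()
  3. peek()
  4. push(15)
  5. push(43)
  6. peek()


push(3) -> [3]
peek()->3
peek()->3
push(15) -> [3, 15]
push(43) -> [3, 15, 43]
peek()->43

Final stack: [3, 15, 43]


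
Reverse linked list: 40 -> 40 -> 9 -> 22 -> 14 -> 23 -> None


Step 1: curr=40, set curr.next=prev(None) | reversed so far: 40
Step 2: curr=40, set curr.next=prev(40) | reversed so far: 40 -> 40
Step 3: curr=9, set curr.next=prev(40) | reversed so far: 9 -> 40 -> 40
Step 4: curr=22, set curr.next=prev(9) | reversed so far: 22 -> 9 -> 40 -> 40
Step 5: curr=14, set curr.next=prev(22) | reversed so far: 14 -> 22 -> 9 -> 40 -> 40
Step 6: curr=23, set curr.next=prev(14) | reversed so far: 23 -> 14 -> 22 -> 9 -> 40 -> 40

23 -> 14 -> 22 -> 9 -> 40 -> 40 -> None


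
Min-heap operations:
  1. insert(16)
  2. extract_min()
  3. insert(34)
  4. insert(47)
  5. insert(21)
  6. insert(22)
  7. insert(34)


insert(16) -> [16]
extract_min()->16, []
insert(34) -> [34]
insert(47) -> [34, 47]
insert(21) -> [21, 47, 34]
insert(22) -> [21, 22, 34, 47]
insert(34) -> [21, 22, 34, 47, 34]

Final heap: [21, 22, 34, 47, 34]


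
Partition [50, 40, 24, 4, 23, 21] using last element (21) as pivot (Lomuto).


Pivot: 21
  4 <= 21: swap -> [4, 40, 24, 50, 23, 21]
Place pivot at 1: [4, 21, 24, 50, 23, 40]

Partitioned: [4, 21, 24, 50, 23, 40]


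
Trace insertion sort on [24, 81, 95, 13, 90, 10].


Initial: [24, 81, 95, 13, 90, 10]
Insert 81: [24, 81, 95, 13, 90, 10]
Insert 95: [24, 81, 95, 13, 90, 10]
Insert 13: [13, 24, 81, 95, 90, 10]
Insert 90: [13, 24, 81, 90, 95, 10]
Insert 10: [10, 13, 24, 81, 90, 95]

Sorted: [10, 13, 24, 81, 90, 95]


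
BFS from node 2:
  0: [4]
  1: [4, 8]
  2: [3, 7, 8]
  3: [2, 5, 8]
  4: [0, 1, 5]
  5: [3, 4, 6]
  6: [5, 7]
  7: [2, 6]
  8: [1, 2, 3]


Visit 2, enqueue [3, 7, 8]
Visit 3, enqueue [5]
Visit 7, enqueue [6]
Visit 8, enqueue [1]
Visit 5, enqueue [4]
Visit 6, enqueue []
Visit 1, enqueue []
Visit 4, enqueue [0]
Visit 0, enqueue []

BFS order: [2, 3, 7, 8, 5, 6, 1, 4, 0]


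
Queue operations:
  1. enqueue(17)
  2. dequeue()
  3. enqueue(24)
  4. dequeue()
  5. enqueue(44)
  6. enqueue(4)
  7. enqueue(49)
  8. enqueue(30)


enqueue(17) -> [17]
dequeue()->17, []
enqueue(24) -> [24]
dequeue()->24, []
enqueue(44) -> [44]
enqueue(4) -> [44, 4]
enqueue(49) -> [44, 4, 49]
enqueue(30) -> [44, 4, 49, 30]

Final queue: [44, 4, 49, 30]


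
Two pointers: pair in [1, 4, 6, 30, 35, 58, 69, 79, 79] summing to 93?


lo=0(1)+hi=8(79)=80
lo=1(4)+hi=8(79)=83
lo=2(6)+hi=8(79)=85
lo=3(30)+hi=8(79)=109
lo=3(30)+hi=7(79)=109
lo=3(30)+hi=6(69)=99
lo=3(30)+hi=5(58)=88
lo=4(35)+hi=5(58)=93

Yes: 35+58=93


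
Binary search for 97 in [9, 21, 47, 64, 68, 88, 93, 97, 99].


Step 1: lo=0, hi=8, mid=4, val=68
Step 2: lo=5, hi=8, mid=6, val=93
Step 3: lo=7, hi=8, mid=7, val=97

Found at index 7


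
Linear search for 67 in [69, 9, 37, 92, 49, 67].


i=0: 69!=67
i=1: 9!=67
i=2: 37!=67
i=3: 92!=67
i=4: 49!=67
i=5: 67==67 found!

Found at 5, 6 comps


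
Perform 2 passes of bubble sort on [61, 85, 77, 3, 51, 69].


Initial: [61, 85, 77, 3, 51, 69]
Pass 1: [61, 77, 3, 51, 69, 85] (4 swaps)
Pass 2: [61, 3, 51, 69, 77, 85] (3 swaps)

After 2 passes: [61, 3, 51, 69, 77, 85]


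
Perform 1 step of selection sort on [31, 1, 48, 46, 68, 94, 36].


Initial: [31, 1, 48, 46, 68, 94, 36]
Step 1: min=1 at 1
  Swap: [1, 31, 48, 46, 68, 94, 36]

After 1 step: [1, 31, 48, 46, 68, 94, 36]


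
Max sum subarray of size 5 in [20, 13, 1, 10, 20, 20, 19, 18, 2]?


[0:5]: 64
[1:6]: 64
[2:7]: 70
[3:8]: 87
[4:9]: 79

Max: 87 at [3:8]


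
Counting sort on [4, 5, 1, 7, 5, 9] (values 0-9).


Input: [4, 5, 1, 7, 5, 9]
Counts: [0, 1, 0, 0, 1, 2, 0, 1, 0, 1]

Sorted: [1, 4, 5, 5, 7, 9]


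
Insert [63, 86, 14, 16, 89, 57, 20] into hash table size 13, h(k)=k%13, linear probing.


Insert 63: h=11 -> slot 11
Insert 86: h=8 -> slot 8
Insert 14: h=1 -> slot 1
Insert 16: h=3 -> slot 3
Insert 89: h=11, 1 probes -> slot 12
Insert 57: h=5 -> slot 5
Insert 20: h=7 -> slot 7

Table: [None, 14, None, 16, None, 57, None, 20, 86, None, None, 63, 89]


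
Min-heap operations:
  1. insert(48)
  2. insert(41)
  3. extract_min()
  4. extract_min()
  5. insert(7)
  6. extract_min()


insert(48) -> [48]
insert(41) -> [41, 48]
extract_min()->41, [48]
extract_min()->48, []
insert(7) -> [7]
extract_min()->7, []

Final heap: []


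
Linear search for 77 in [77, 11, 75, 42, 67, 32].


i=0: 77==77 found!

Found at 0, 1 comps


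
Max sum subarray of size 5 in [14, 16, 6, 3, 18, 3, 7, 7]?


[0:5]: 57
[1:6]: 46
[2:7]: 37
[3:8]: 38

Max: 57 at [0:5]


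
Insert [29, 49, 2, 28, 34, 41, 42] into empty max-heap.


Insert 29: [29]
Insert 49: [49, 29]
Insert 2: [49, 29, 2]
Insert 28: [49, 29, 2, 28]
Insert 34: [49, 34, 2, 28, 29]
Insert 41: [49, 34, 41, 28, 29, 2]
Insert 42: [49, 34, 42, 28, 29, 2, 41]

Final heap: [49, 34, 42, 28, 29, 2, 41]


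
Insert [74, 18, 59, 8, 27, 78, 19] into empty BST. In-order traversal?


Insert 74: root
Insert 18: L from 74
Insert 59: L from 74 -> R from 18
Insert 8: L from 74 -> L from 18
Insert 27: L from 74 -> R from 18 -> L from 59
Insert 78: R from 74
Insert 19: L from 74 -> R from 18 -> L from 59 -> L from 27

In-order: [8, 18, 19, 27, 59, 74, 78]


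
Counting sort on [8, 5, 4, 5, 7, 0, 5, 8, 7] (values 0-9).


Input: [8, 5, 4, 5, 7, 0, 5, 8, 7]
Counts: [1, 0, 0, 0, 1, 3, 0, 2, 2, 0]

Sorted: [0, 4, 5, 5, 5, 7, 7, 8, 8]


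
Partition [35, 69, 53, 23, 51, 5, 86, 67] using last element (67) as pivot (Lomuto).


Pivot: 67
  35 <= 67: advance i (no swap)
  53 <= 67: swap -> [35, 53, 69, 23, 51, 5, 86, 67]
  23 <= 67: swap -> [35, 53, 23, 69, 51, 5, 86, 67]
  51 <= 67: swap -> [35, 53, 23, 51, 69, 5, 86, 67]
  5 <= 67: swap -> [35, 53, 23, 51, 5, 69, 86, 67]
Place pivot at 5: [35, 53, 23, 51, 5, 67, 86, 69]

Partitioned: [35, 53, 23, 51, 5, 67, 86, 69]


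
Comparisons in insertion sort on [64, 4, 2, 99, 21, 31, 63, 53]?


Algorithm: insertion sort
Input: [64, 4, 2, 99, 21, 31, 63, 53]
Sorted: [2, 4, 21, 31, 53, 63, 64, 99]

17


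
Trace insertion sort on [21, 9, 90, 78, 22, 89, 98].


Initial: [21, 9, 90, 78, 22, 89, 98]
Insert 9: [9, 21, 90, 78, 22, 89, 98]
Insert 90: [9, 21, 90, 78, 22, 89, 98]
Insert 78: [9, 21, 78, 90, 22, 89, 98]
Insert 22: [9, 21, 22, 78, 90, 89, 98]
Insert 89: [9, 21, 22, 78, 89, 90, 98]
Insert 98: [9, 21, 22, 78, 89, 90, 98]

Sorted: [9, 21, 22, 78, 89, 90, 98]


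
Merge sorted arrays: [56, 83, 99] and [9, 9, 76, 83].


Take 9 from B
Take 9 from B
Take 56 from A
Take 76 from B
Take 83 from A
Take 83 from B

Merged: [9, 9, 56, 76, 83, 83, 99]


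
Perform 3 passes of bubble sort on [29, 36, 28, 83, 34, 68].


Initial: [29, 36, 28, 83, 34, 68]
Pass 1: [29, 28, 36, 34, 68, 83] (3 swaps)
Pass 2: [28, 29, 34, 36, 68, 83] (2 swaps)
Pass 3: [28, 29, 34, 36, 68, 83] (0 swaps)

After 3 passes: [28, 29, 34, 36, 68, 83]


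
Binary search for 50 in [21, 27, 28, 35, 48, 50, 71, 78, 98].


Step 1: lo=0, hi=8, mid=4, val=48
Step 2: lo=5, hi=8, mid=6, val=71
Step 3: lo=5, hi=5, mid=5, val=50

Found at index 5


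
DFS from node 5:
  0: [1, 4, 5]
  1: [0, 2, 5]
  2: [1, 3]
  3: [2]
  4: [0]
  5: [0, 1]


Visit 5, push [1, 0]
Visit 0, push [4, 1]
Visit 1, push [2]
Visit 2, push [3]
Visit 3, push []
Visit 4, push []

DFS order: [5, 0, 1, 2, 3, 4]


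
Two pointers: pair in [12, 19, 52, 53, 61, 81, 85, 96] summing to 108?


lo=0(12)+hi=7(96)=108

Yes: 12+96=108


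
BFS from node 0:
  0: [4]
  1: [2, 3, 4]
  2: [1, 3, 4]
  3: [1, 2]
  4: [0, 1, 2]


Visit 0, enqueue [4]
Visit 4, enqueue [1, 2]
Visit 1, enqueue [3]
Visit 2, enqueue []
Visit 3, enqueue []

BFS order: [0, 4, 1, 2, 3]


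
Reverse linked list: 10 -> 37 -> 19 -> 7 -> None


Step 1: curr=10, set curr.next=prev(None) | reversed so far: 10
Step 2: curr=37, set curr.next=prev(10) | reversed so far: 37 -> 10
Step 3: curr=19, set curr.next=prev(37) | reversed so far: 19 -> 37 -> 10
Step 4: curr=7, set curr.next=prev(19) | reversed so far: 7 -> 19 -> 37 -> 10

7 -> 19 -> 37 -> 10 -> None


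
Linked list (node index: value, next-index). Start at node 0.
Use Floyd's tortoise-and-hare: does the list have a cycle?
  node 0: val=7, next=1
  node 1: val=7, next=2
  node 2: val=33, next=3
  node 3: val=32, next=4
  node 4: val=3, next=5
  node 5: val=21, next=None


Floyd's tortoise (slow, +1) and hare (fast, +2):
  init: slow=0, fast=0
  step 1: slow=1, fast=2
  step 2: slow=2, fast=4
  step 3: fast 4->5->None, no cycle

Cycle: no


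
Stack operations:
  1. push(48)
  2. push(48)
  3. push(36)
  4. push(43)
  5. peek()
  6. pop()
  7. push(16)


push(48) -> [48]
push(48) -> [48, 48]
push(36) -> [48, 48, 36]
push(43) -> [48, 48, 36, 43]
peek()->43
pop()->43, [48, 48, 36]
push(16) -> [48, 48, 36, 16]

Final stack: [48, 48, 36, 16]


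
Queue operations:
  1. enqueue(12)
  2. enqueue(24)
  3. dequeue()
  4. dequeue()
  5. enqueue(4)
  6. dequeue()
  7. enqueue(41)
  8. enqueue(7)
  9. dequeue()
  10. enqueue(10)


enqueue(12) -> [12]
enqueue(24) -> [12, 24]
dequeue()->12, [24]
dequeue()->24, []
enqueue(4) -> [4]
dequeue()->4, []
enqueue(41) -> [41]
enqueue(7) -> [41, 7]
dequeue()->41, [7]
enqueue(10) -> [7, 10]

Final queue: [7, 10]


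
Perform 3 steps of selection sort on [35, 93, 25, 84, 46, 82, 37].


Initial: [35, 93, 25, 84, 46, 82, 37]
Step 1: min=25 at 2
  Swap: [25, 93, 35, 84, 46, 82, 37]
Step 2: min=35 at 2
  Swap: [25, 35, 93, 84, 46, 82, 37]
Step 3: min=37 at 6
  Swap: [25, 35, 37, 84, 46, 82, 93]

After 3 steps: [25, 35, 37, 84, 46, 82, 93]


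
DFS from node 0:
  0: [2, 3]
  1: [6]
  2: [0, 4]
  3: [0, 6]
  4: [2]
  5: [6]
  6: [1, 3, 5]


Visit 0, push [3, 2]
Visit 2, push [4]
Visit 4, push []
Visit 3, push [6]
Visit 6, push [5, 1]
Visit 1, push []
Visit 5, push []

DFS order: [0, 2, 4, 3, 6, 1, 5]


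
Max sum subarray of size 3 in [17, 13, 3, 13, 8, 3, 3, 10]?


[0:3]: 33
[1:4]: 29
[2:5]: 24
[3:6]: 24
[4:7]: 14
[5:8]: 16

Max: 33 at [0:3]


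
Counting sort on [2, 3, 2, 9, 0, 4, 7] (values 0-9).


Input: [2, 3, 2, 9, 0, 4, 7]
Counts: [1, 0, 2, 1, 1, 0, 0, 1, 0, 1]

Sorted: [0, 2, 2, 3, 4, 7, 9]


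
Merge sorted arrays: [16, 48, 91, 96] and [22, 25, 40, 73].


Take 16 from A
Take 22 from B
Take 25 from B
Take 40 from B
Take 48 from A
Take 73 from B

Merged: [16, 22, 25, 40, 48, 73, 91, 96]


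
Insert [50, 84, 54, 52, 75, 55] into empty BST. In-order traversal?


Insert 50: root
Insert 84: R from 50
Insert 54: R from 50 -> L from 84
Insert 52: R from 50 -> L from 84 -> L from 54
Insert 75: R from 50 -> L from 84 -> R from 54
Insert 55: R from 50 -> L from 84 -> R from 54 -> L from 75

In-order: [50, 52, 54, 55, 75, 84]


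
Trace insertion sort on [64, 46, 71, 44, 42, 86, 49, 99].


Initial: [64, 46, 71, 44, 42, 86, 49, 99]
Insert 46: [46, 64, 71, 44, 42, 86, 49, 99]
Insert 71: [46, 64, 71, 44, 42, 86, 49, 99]
Insert 44: [44, 46, 64, 71, 42, 86, 49, 99]
Insert 42: [42, 44, 46, 64, 71, 86, 49, 99]
Insert 86: [42, 44, 46, 64, 71, 86, 49, 99]
Insert 49: [42, 44, 46, 49, 64, 71, 86, 99]
Insert 99: [42, 44, 46, 49, 64, 71, 86, 99]

Sorted: [42, 44, 46, 49, 64, 71, 86, 99]


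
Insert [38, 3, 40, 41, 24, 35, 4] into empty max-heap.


Insert 38: [38]
Insert 3: [38, 3]
Insert 40: [40, 3, 38]
Insert 41: [41, 40, 38, 3]
Insert 24: [41, 40, 38, 3, 24]
Insert 35: [41, 40, 38, 3, 24, 35]
Insert 4: [41, 40, 38, 3, 24, 35, 4]

Final heap: [41, 40, 38, 3, 24, 35, 4]


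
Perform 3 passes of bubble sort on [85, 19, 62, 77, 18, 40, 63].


Initial: [85, 19, 62, 77, 18, 40, 63]
Pass 1: [19, 62, 77, 18, 40, 63, 85] (6 swaps)
Pass 2: [19, 62, 18, 40, 63, 77, 85] (3 swaps)
Pass 3: [19, 18, 40, 62, 63, 77, 85] (2 swaps)

After 3 passes: [19, 18, 40, 62, 63, 77, 85]
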